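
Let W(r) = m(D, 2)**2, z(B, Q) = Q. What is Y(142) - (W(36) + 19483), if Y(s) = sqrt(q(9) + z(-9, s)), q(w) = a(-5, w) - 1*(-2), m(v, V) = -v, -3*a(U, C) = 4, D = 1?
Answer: -19484 + 2*sqrt(321)/3 ≈ -19472.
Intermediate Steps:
a(U, C) = -4/3 (a(U, C) = -1/3*4 = -4/3)
W(r) = 1 (W(r) = (-1*1)**2 = (-1)**2 = 1)
q(w) = 2/3 (q(w) = -4/3 - 1*(-2) = -4/3 + 2 = 2/3)
Y(s) = sqrt(2/3 + s)
Y(142) - (W(36) + 19483) = sqrt(6 + 9*142)/3 - (1 + 19483) = sqrt(6 + 1278)/3 - 1*19484 = sqrt(1284)/3 - 19484 = (2*sqrt(321))/3 - 19484 = 2*sqrt(321)/3 - 19484 = -19484 + 2*sqrt(321)/3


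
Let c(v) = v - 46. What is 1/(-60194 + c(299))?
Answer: -1/59941 ≈ -1.6683e-5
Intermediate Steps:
c(v) = -46 + v
1/(-60194 + c(299)) = 1/(-60194 + (-46 + 299)) = 1/(-60194 + 253) = 1/(-59941) = -1/59941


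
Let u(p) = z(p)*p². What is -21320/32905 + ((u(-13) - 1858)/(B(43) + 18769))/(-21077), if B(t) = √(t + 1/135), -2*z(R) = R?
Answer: -1221160208621695877/1884727754731590478 - 651*√87090/286389265268438 ≈ -0.64792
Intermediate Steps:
z(R) = -R/2
u(p) = -p³/2 (u(p) = (-p/2)*p² = -p³/2)
B(t) = √(1/135 + t) (B(t) = √(t + 1/135) = √(1/135 + t))
-21320/32905 + ((u(-13) - 1858)/(B(43) + 18769))/(-21077) = -21320/32905 + ((-½*(-13)³ - 1858)/(√(15 + 2025*43)/45 + 18769))/(-21077) = -21320*1/32905 + ((-½*(-2197) - 1858)/(√(15 + 87075)/45 + 18769))*(-1/21077) = -4264/6581 + ((2197/2 - 1858)/(√87090/45 + 18769))*(-1/21077) = -4264/6581 - 1519/(2*(18769 + √87090/45))*(-1/21077) = -4264/6581 + 217/(6022*(18769 + √87090/45))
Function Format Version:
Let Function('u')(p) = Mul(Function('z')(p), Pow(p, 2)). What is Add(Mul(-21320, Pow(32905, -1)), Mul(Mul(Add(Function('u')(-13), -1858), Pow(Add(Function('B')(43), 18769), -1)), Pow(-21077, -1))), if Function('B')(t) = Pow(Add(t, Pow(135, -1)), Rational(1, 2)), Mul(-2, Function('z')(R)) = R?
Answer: Add(Rational(-1221160208621695877, 1884727754731590478), Mul(Rational(-651, 286389265268438), Pow(87090, Rational(1, 2)))) ≈ -0.64792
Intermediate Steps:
Function('z')(R) = Mul(Rational(-1, 2), R)
Function('u')(p) = Mul(Rational(-1, 2), Pow(p, 3)) (Function('u')(p) = Mul(Mul(Rational(-1, 2), p), Pow(p, 2)) = Mul(Rational(-1, 2), Pow(p, 3)))
Function('B')(t) = Pow(Add(Rational(1, 135), t), Rational(1, 2)) (Function('B')(t) = Pow(Add(t, Rational(1, 135)), Rational(1, 2)) = Pow(Add(Rational(1, 135), t), Rational(1, 2)))
Add(Mul(-21320, Pow(32905, -1)), Mul(Mul(Add(Function('u')(-13), -1858), Pow(Add(Function('B')(43), 18769), -1)), Pow(-21077, -1))) = Add(Mul(-21320, Pow(32905, -1)), Mul(Mul(Add(Mul(Rational(-1, 2), Pow(-13, 3)), -1858), Pow(Add(Mul(Rational(1, 45), Pow(Add(15, Mul(2025, 43)), Rational(1, 2))), 18769), -1)), Pow(-21077, -1))) = Add(Mul(-21320, Rational(1, 32905)), Mul(Mul(Add(Mul(Rational(-1, 2), -2197), -1858), Pow(Add(Mul(Rational(1, 45), Pow(Add(15, 87075), Rational(1, 2))), 18769), -1)), Rational(-1, 21077))) = Add(Rational(-4264, 6581), Mul(Mul(Add(Rational(2197, 2), -1858), Pow(Add(Mul(Rational(1, 45), Pow(87090, Rational(1, 2))), 18769), -1)), Rational(-1, 21077))) = Add(Rational(-4264, 6581), Mul(Mul(Rational(-1519, 2), Pow(Add(18769, Mul(Rational(1, 45), Pow(87090, Rational(1, 2)))), -1)), Rational(-1, 21077))) = Add(Rational(-4264, 6581), Mul(Rational(217, 6022), Pow(Add(18769, Mul(Rational(1, 45), Pow(87090, Rational(1, 2)))), -1)))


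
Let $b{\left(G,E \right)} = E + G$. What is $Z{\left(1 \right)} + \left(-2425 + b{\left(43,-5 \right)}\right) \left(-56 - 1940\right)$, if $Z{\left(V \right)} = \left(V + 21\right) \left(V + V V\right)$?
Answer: $4764496$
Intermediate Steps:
$Z{\left(V \right)} = \left(21 + V\right) \left(V + V^{2}\right)$
$Z{\left(1 \right)} + \left(-2425 + b{\left(43,-5 \right)}\right) \left(-56 - 1940\right) = 1 \left(21 + 1^{2} + 22 \cdot 1\right) + \left(-2425 + \left(-5 + 43\right)\right) \left(-56 - 1940\right) = 1 \left(21 + 1 + 22\right) + \left(-2425 + 38\right) \left(-1996\right) = 1 \cdot 44 - -4764452 = 44 + 4764452 = 4764496$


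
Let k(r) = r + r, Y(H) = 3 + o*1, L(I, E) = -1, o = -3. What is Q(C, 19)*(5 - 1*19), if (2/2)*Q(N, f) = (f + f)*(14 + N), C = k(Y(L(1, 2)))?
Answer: -7448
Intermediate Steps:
Y(H) = 0 (Y(H) = 3 - 3*1 = 3 - 3 = 0)
k(r) = 2*r
C = 0 (C = 2*0 = 0)
Q(N, f) = 2*f*(14 + N) (Q(N, f) = (f + f)*(14 + N) = (2*f)*(14 + N) = 2*f*(14 + N))
Q(C, 19)*(5 - 1*19) = (2*19*(14 + 0))*(5 - 1*19) = (2*19*14)*(5 - 19) = 532*(-14) = -7448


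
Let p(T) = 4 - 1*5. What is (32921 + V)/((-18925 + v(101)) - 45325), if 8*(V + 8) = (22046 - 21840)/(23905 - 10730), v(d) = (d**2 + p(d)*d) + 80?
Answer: -1734515203/2849489000 ≈ -0.60871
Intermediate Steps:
p(T) = -1 (p(T) = 4 - 5 = -1)
v(d) = 80 + d**2 - d (v(d) = (d**2 - d) + 80 = 80 + d**2 - d)
V = -421497/52700 (V = -8 + ((22046 - 21840)/(23905 - 10730))/8 = -8 + (206/13175)/8 = -8 + (206*(1/13175))/8 = -8 + (1/8)*(206/13175) = -8 + 103/52700 = -421497/52700 ≈ -7.9980)
(32921 + V)/((-18925 + v(101)) - 45325) = (32921 - 421497/52700)/((-18925 + (80 + 101**2 - 1*101)) - 45325) = 1734515203/(52700*((-18925 + (80 + 10201 - 101)) - 45325)) = 1734515203/(52700*((-18925 + 10180) - 45325)) = 1734515203/(52700*(-8745 - 45325)) = (1734515203/52700)/(-54070) = (1734515203/52700)*(-1/54070) = -1734515203/2849489000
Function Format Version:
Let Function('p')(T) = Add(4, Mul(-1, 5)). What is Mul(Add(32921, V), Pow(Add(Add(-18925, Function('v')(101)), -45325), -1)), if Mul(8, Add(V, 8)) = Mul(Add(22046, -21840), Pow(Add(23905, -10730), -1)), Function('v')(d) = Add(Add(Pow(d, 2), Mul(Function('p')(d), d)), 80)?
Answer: Rational(-1734515203, 2849489000) ≈ -0.60871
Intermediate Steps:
Function('p')(T) = -1 (Function('p')(T) = Add(4, -5) = -1)
Function('v')(d) = Add(80, Pow(d, 2), Mul(-1, d)) (Function('v')(d) = Add(Add(Pow(d, 2), Mul(-1, d)), 80) = Add(80, Pow(d, 2), Mul(-1, d)))
V = Rational(-421497, 52700) (V = Add(-8, Mul(Rational(1, 8), Mul(Add(22046, -21840), Pow(Add(23905, -10730), -1)))) = Add(-8, Mul(Rational(1, 8), Mul(206, Pow(13175, -1)))) = Add(-8, Mul(Rational(1, 8), Mul(206, Rational(1, 13175)))) = Add(-8, Mul(Rational(1, 8), Rational(206, 13175))) = Add(-8, Rational(103, 52700)) = Rational(-421497, 52700) ≈ -7.9980)
Mul(Add(32921, V), Pow(Add(Add(-18925, Function('v')(101)), -45325), -1)) = Mul(Add(32921, Rational(-421497, 52700)), Pow(Add(Add(-18925, Add(80, Pow(101, 2), Mul(-1, 101))), -45325), -1)) = Mul(Rational(1734515203, 52700), Pow(Add(Add(-18925, Add(80, 10201, -101)), -45325), -1)) = Mul(Rational(1734515203, 52700), Pow(Add(Add(-18925, 10180), -45325), -1)) = Mul(Rational(1734515203, 52700), Pow(Add(-8745, -45325), -1)) = Mul(Rational(1734515203, 52700), Pow(-54070, -1)) = Mul(Rational(1734515203, 52700), Rational(-1, 54070)) = Rational(-1734515203, 2849489000)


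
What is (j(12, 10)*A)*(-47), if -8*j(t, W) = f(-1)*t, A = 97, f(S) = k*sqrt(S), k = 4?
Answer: 27354*I ≈ 27354.0*I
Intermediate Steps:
f(S) = 4*sqrt(S)
j(t, W) = -I*t/2 (j(t, W) = -4*sqrt(-1)*t/8 = -4*I*t/8 = -I*t/2)
(j(12, 10)*A)*(-47) = (-1/2*I*12*97)*(-47) = (-6*I*97)*(-47) = -582*I*(-47) = 27354*I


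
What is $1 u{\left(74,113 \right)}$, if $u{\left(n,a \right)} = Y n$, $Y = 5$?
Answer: $370$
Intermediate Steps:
$u{\left(n,a \right)} = 5 n$
$1 u{\left(74,113 \right)} = 1 \cdot 5 \cdot 74 = 1 \cdot 370 = 370$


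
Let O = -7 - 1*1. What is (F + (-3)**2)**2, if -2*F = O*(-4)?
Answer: 49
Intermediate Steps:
O = -8 (O = -7 - 1 = -8)
F = -16 (F = -(-4)*(-4) = -1/2*32 = -16)
(F + (-3)**2)**2 = (-16 + (-3)**2)**2 = (-16 + 9)**2 = (-7)**2 = 49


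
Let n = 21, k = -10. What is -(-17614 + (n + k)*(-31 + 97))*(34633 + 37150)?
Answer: 1212271304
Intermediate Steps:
-(-17614 + (n + k)*(-31 + 97))*(34633 + 37150) = -(-17614 + (21 - 10)*(-31 + 97))*(34633 + 37150) = -(-17614 + 11*66)*71783 = -(-17614 + 726)*71783 = -(-16888)*71783 = -1*(-1212271304) = 1212271304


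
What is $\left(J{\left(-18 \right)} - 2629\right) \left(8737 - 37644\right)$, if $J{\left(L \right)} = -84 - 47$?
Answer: $79783320$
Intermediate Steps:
$J{\left(L \right)} = -131$
$\left(J{\left(-18 \right)} - 2629\right) \left(8737 - 37644\right) = \left(-131 - 2629\right) \left(8737 - 37644\right) = \left(-131 - 2629\right) \left(-28907\right) = \left(-2760\right) \left(-28907\right) = 79783320$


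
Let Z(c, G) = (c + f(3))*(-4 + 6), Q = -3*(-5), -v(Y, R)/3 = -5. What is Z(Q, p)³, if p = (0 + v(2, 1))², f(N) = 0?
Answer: 27000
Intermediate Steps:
v(Y, R) = 15 (v(Y, R) = -3*(-5) = 15)
Q = 15
p = 225 (p = (0 + 15)² = 15² = 225)
Z(c, G) = 2*c (Z(c, G) = (c + 0)*(-4 + 6) = c*2 = 2*c)
Z(Q, p)³ = (2*15)³ = 30³ = 27000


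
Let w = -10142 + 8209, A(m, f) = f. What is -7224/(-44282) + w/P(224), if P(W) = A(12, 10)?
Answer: -6108919/31630 ≈ -193.14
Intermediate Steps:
P(W) = 10
w = -1933
-7224/(-44282) + w/P(224) = -7224/(-44282) - 1933/10 = -7224*(-1/44282) - 1933*⅒ = 516/3163 - 1933/10 = -6108919/31630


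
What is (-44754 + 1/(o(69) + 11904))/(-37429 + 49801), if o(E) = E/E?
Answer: -532796369/147288660 ≈ -3.6174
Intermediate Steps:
o(E) = 1
(-44754 + 1/(o(69) + 11904))/(-37429 + 49801) = (-44754 + 1/(1 + 11904))/(-37429 + 49801) = (-44754 + 1/11905)/12372 = (-44754 + 1/11905)*(1/12372) = -532796369/11905*1/12372 = -532796369/147288660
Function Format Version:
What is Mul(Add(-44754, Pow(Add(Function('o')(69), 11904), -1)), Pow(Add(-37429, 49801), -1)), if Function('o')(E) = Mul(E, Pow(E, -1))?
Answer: Rational(-532796369, 147288660) ≈ -3.6174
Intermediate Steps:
Function('o')(E) = 1
Mul(Add(-44754, Pow(Add(Function('o')(69), 11904), -1)), Pow(Add(-37429, 49801), -1)) = Mul(Add(-44754, Pow(Add(1, 11904), -1)), Pow(Add(-37429, 49801), -1)) = Mul(Add(-44754, Pow(11905, -1)), Pow(12372, -1)) = Mul(Add(-44754, Rational(1, 11905)), Rational(1, 12372)) = Mul(Rational(-532796369, 11905), Rational(1, 12372)) = Rational(-532796369, 147288660)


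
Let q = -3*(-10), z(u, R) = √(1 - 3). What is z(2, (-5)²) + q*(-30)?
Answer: -900 + I*√2 ≈ -900.0 + 1.4142*I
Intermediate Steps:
z(u, R) = I*√2 (z(u, R) = √(-2) = I*√2)
q = 30
z(2, (-5)²) + q*(-30) = I*√2 + 30*(-30) = I*√2 - 900 = -900 + I*√2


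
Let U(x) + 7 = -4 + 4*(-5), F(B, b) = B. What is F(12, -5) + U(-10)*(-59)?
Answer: 1841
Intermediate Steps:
U(x) = -31 (U(x) = -7 + (-4 + 4*(-5)) = -7 + (-4 - 20) = -7 - 24 = -31)
F(12, -5) + U(-10)*(-59) = 12 - 31*(-59) = 12 + 1829 = 1841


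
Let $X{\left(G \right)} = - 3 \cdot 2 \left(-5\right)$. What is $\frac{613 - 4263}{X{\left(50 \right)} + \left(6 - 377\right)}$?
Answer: $\frac{3650}{341} \approx 10.704$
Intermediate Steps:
$X{\left(G \right)} = 30$ ($X{\left(G \right)} = \left(-3\right) \left(-10\right) = 30$)
$\frac{613 - 4263}{X{\left(50 \right)} + \left(6 - 377\right)} = \frac{613 - 4263}{30 + \left(6 - 377\right)} = - \frac{3650}{30 + \left(6 - 377\right)} = - \frac{3650}{30 - 371} = - \frac{3650}{-341} = \left(-3650\right) \left(- \frac{1}{341}\right) = \frac{3650}{341}$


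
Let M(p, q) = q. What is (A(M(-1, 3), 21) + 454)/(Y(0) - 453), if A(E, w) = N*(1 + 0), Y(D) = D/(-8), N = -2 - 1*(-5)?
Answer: -457/453 ≈ -1.0088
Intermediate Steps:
N = 3 (N = -2 + 5 = 3)
Y(D) = -D/8 (Y(D) = D*(-⅛) = -D/8)
A(E, w) = 3 (A(E, w) = 3*(1 + 0) = 3*1 = 3)
(A(M(-1, 3), 21) + 454)/(Y(0) - 453) = (3 + 454)/(-⅛*0 - 453) = 457/(0 - 453) = 457/(-453) = 457*(-1/453) = -457/453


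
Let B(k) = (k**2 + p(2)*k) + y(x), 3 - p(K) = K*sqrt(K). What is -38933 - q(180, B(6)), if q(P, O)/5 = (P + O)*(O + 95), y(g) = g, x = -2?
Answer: -210893 + 22740*sqrt(2) ≈ -1.7873e+5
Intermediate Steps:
p(K) = 3 - K**(3/2) (p(K) = 3 - K*sqrt(K) = 3 - K**(3/2))
B(k) = -2 + k**2 + k*(3 - 2*sqrt(2)) (B(k) = (k**2 + (3 - 2**(3/2))*k) - 2 = (k**2 + (3 - 2*sqrt(2))*k) - 2 = (k**2 + k*(3 - 2*sqrt(2))) - 2 = -2 + k**2 + k*(3 - 2*sqrt(2)))
q(P, O) = 5*(95 + O)*(O + P) (q(P, O) = 5*((P + O)*(O + 95)) = 5*((O + P)*(95 + O)) = 5*((95 + O)*(O + P)) = 5*(95 + O)*(O + P))
-38933 - q(180, B(6)) = -38933 - (5*(-2 + 6**2 + 6*(3 - 2*sqrt(2)))**2 + 475*(-2 + 6**2 + 6*(3 - 2*sqrt(2))) + 475*180 + 5*(-2 + 6**2 + 6*(3 - 2*sqrt(2)))*180) = -38933 - (5*(-2 + 36 + (18 - 12*sqrt(2)))**2 + 475*(-2 + 36 + (18 - 12*sqrt(2))) + 85500 + 5*(-2 + 36 + (18 - 12*sqrt(2)))*180) = -38933 - (5*(52 - 12*sqrt(2))**2 + 475*(52 - 12*sqrt(2)) + 85500 + 5*(52 - 12*sqrt(2))*180) = -38933 - (5*(52 - 12*sqrt(2))**2 + (24700 - 5700*sqrt(2)) + 85500 + (46800 - 10800*sqrt(2))) = -38933 - (157000 - 16500*sqrt(2) + 5*(52 - 12*sqrt(2))**2) = -38933 + (-157000 - 5*(52 - 12*sqrt(2))**2 + 16500*sqrt(2)) = -195933 - 5*(52 - 12*sqrt(2))**2 + 16500*sqrt(2)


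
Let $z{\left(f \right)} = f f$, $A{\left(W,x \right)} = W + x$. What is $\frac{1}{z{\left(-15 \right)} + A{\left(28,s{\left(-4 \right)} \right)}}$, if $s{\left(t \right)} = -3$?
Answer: $\frac{1}{250} \approx 0.004$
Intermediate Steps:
$z{\left(f \right)} = f^{2}$
$\frac{1}{z{\left(-15 \right)} + A{\left(28,s{\left(-4 \right)} \right)}} = \frac{1}{\left(-15\right)^{2} + \left(28 - 3\right)} = \frac{1}{225 + 25} = \frac{1}{250}$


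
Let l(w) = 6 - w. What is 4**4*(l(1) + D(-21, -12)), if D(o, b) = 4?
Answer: 2304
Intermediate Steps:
4**4*(l(1) + D(-21, -12)) = 4**4*((6 - 1*1) + 4) = 256*((6 - 1) + 4) = 256*(5 + 4) = 256*9 = 2304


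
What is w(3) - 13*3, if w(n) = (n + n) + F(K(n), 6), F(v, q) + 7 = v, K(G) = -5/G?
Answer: -125/3 ≈ -41.667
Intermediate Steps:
F(v, q) = -7 + v
w(n) = -7 - 5/n + 2*n (w(n) = (n + n) + (-7 - 5/n) = 2*n + (-7 - 5/n) = -7 - 5/n + 2*n)
w(3) - 13*3 = (-7 - 5/3 + 2*3) - 13*3 = (-7 - 5*⅓ + 6) - 39 = (-7 - 5/3 + 6) - 39 = -8/3 - 39 = -125/3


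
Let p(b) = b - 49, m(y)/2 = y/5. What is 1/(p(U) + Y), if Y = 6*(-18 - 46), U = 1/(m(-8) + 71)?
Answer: -339/146782 ≈ -0.0023095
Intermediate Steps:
m(y) = 2*y/5 (m(y) = 2*(y/5) = 2*y/5)
U = 5/339 (U = 1/((⅖)*(-8) + 71) = 1/(-16/5 + 71) = 1/(339/5) = 5/339 ≈ 0.014749)
p(b) = -49 + b
Y = -384 (Y = 6*(-64) = -384)
1/(p(U) + Y) = 1/((-49 + 5/339) - 384) = 1/(-16606/339 - 384) = 1/(-146782/339) = -339/146782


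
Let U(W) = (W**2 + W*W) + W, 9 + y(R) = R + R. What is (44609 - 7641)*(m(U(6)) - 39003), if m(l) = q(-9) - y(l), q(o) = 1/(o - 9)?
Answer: -13025693284/9 ≈ -1.4473e+9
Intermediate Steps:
y(R) = -9 + 2*R (y(R) = -9 + (R + R) = -9 + 2*R)
U(W) = W + 2*W**2 (U(W) = (W**2 + W**2) + W = 2*W**2 + W = W + 2*W**2)
q(o) = 1/(-9 + o)
m(l) = 161/18 - 2*l (m(l) = 1/(-9 - 9) - (-9 + 2*l) = 1/(-18) + (9 - 2*l) = -1/18 + (9 - 2*l) = 161/18 - 2*l)
(44609 - 7641)*(m(U(6)) - 39003) = (44609 - 7641)*((161/18 - 12*(1 + 2*6)) - 39003) = 36968*((161/18 - 12*(1 + 12)) - 39003) = 36968*((161/18 - 12*13) - 39003) = 36968*((161/18 - 2*78) - 39003) = 36968*((161/18 - 156) - 39003) = 36968*(-2647/18 - 39003) = 36968*(-704701/18) = -13025693284/9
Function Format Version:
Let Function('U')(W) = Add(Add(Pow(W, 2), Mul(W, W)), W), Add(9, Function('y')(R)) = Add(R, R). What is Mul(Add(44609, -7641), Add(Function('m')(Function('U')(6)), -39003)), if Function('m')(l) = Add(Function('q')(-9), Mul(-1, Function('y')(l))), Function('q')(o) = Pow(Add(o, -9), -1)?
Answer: Rational(-13025693284, 9) ≈ -1.4473e+9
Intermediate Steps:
Function('y')(R) = Add(-9, Mul(2, R)) (Function('y')(R) = Add(-9, Add(R, R)) = Add(-9, Mul(2, R)))
Function('U')(W) = Add(W, Mul(2, Pow(W, 2))) (Function('U')(W) = Add(Add(Pow(W, 2), Pow(W, 2)), W) = Add(Mul(2, Pow(W, 2)), W) = Add(W, Mul(2, Pow(W, 2))))
Function('q')(o) = Pow(Add(-9, o), -1)
Function('m')(l) = Add(Rational(161, 18), Mul(-2, l)) (Function('m')(l) = Add(Pow(Add(-9, -9), -1), Mul(-1, Add(-9, Mul(2, l)))) = Add(Pow(-18, -1), Add(9, Mul(-2, l))) = Add(Rational(-1, 18), Add(9, Mul(-2, l))) = Add(Rational(161, 18), Mul(-2, l)))
Mul(Add(44609, -7641), Add(Function('m')(Function('U')(6)), -39003)) = Mul(Add(44609, -7641), Add(Add(Rational(161, 18), Mul(-2, Mul(6, Add(1, Mul(2, 6))))), -39003)) = Mul(36968, Add(Add(Rational(161, 18), Mul(-2, Mul(6, Add(1, 12)))), -39003)) = Mul(36968, Add(Add(Rational(161, 18), Mul(-2, Mul(6, 13))), -39003)) = Mul(36968, Add(Add(Rational(161, 18), Mul(-2, 78)), -39003)) = Mul(36968, Add(Add(Rational(161, 18), -156), -39003)) = Mul(36968, Add(Rational(-2647, 18), -39003)) = Mul(36968, Rational(-704701, 18)) = Rational(-13025693284, 9)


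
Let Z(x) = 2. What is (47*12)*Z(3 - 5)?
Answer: 1128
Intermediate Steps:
(47*12)*Z(3 - 5) = (47*12)*2 = 564*2 = 1128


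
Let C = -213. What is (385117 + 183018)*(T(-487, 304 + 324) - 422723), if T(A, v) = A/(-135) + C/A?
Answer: -3157882690727797/13149 ≈ -2.4016e+11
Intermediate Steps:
T(A, v) = -213/A - A/135 (T(A, v) = A/(-135) - 213/A = A*(-1/135) - 213/A = -A/135 - 213/A = -213/A - A/135)
(385117 + 183018)*(T(-487, 304 + 324) - 422723) = (385117 + 183018)*((-213/(-487) - 1/135*(-487)) - 422723) = 568135*((-213*(-1/487) + 487/135) - 422723) = 568135*((213/487 + 487/135) - 422723) = 568135*(265924/65745 - 422723) = 568135*(-27791657711/65745) = -3157882690727797/13149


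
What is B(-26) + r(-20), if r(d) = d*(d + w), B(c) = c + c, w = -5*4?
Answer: 748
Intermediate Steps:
w = -20
B(c) = 2*c
r(d) = d*(-20 + d) (r(d) = d*(d - 20) = d*(-20 + d))
B(-26) + r(-20) = 2*(-26) - 20*(-20 - 20) = -52 - 20*(-40) = -52 + 800 = 748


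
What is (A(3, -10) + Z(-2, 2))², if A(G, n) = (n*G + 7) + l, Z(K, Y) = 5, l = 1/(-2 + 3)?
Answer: 289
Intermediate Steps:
l = 1 (l = 1/1 = 1)
A(G, n) = 8 + G*n (A(G, n) = (n*G + 7) + 1 = (G*n + 7) + 1 = (7 + G*n) + 1 = 8 + G*n)
(A(3, -10) + Z(-2, 2))² = ((8 + 3*(-10)) + 5)² = ((8 - 30) + 5)² = (-22 + 5)² = (-17)² = 289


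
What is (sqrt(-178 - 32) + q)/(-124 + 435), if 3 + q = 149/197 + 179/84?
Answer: -1865/5146428 + I*sqrt(210)/311 ≈ -0.00036239 + 0.046596*I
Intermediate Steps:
q = -1865/16548 (q = -3 + (149/197 + 179/84) = -3 + 47779/16548 = -1865/16548 ≈ -0.11270)
(sqrt(-178 - 32) + q)/(-124 + 435) = (sqrt(-178 - 32) - 1865/16548)/(-124 + 435) = (sqrt(-210) - 1865/16548)/311 = (I*sqrt(210) - 1865/16548)*(1/311) = (-1865/16548 + I*sqrt(210))*(1/311) = -1865/5146428 + I*sqrt(210)/311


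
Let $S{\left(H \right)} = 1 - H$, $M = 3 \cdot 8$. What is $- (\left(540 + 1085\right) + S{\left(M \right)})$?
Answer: $-1602$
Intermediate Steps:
$M = 24$
$- (\left(540 + 1085\right) + S{\left(M \right)}) = - (\left(540 + 1085\right) + \left(1 - 24\right)) = - (1625 + \left(1 - 24\right)) = - (1625 - 23) = \left(-1\right) 1602 = -1602$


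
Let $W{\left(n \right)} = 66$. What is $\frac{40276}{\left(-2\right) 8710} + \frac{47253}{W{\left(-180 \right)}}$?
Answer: $\frac{68374087}{95810} \approx 713.64$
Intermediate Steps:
$\frac{40276}{\left(-2\right) 8710} + \frac{47253}{W{\left(-180 \right)}} = \frac{40276}{\left(-2\right) 8710} + \frac{47253}{66} = \frac{40276}{-17420} + 47253 \cdot \frac{1}{66} = 40276 \left(- \frac{1}{17420}\right) + \frac{15751}{22} = - \frac{10069}{4355} + \frac{15751}{22} = \frac{68374087}{95810}$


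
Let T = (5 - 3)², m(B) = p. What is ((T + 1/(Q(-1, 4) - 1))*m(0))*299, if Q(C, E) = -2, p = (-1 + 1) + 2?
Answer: 6578/3 ≈ 2192.7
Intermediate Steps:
p = 2 (p = 0 + 2 = 2)
m(B) = 2
T = 4 (T = 2² = 4)
((T + 1/(Q(-1, 4) - 1))*m(0))*299 = ((4 + 1/(-2 - 1))*2)*299 = ((4 + 1/(-3))*2)*299 = ((4 - ⅓)*2)*299 = ((11/3)*2)*299 = (22/3)*299 = 6578/3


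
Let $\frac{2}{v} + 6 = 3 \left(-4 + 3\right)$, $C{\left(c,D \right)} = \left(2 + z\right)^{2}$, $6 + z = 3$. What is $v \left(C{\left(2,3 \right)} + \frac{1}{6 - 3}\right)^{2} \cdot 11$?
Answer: $- \frac{352}{81} \approx -4.3457$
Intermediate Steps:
$z = -3$ ($z = -6 + 3 = -3$)
$C{\left(c,D \right)} = 1$ ($C{\left(c,D \right)} = \left(2 - 3\right)^{2} = \left(-1\right)^{2} = 1$)
$v = - \frac{2}{9}$ ($v = \frac{2}{-6 + 3 \left(-4 + 3\right)} = \frac{2}{-6 + 3 \left(-1\right)} = \frac{2}{-6 - 3} = \frac{2}{-9} = 2 \left(- \frac{1}{9}\right) = - \frac{2}{9} \approx -0.22222$)
$v \left(C{\left(2,3 \right)} + \frac{1}{6 - 3}\right)^{2} \cdot 11 = - \frac{2 \left(1 + \frac{1}{6 - 3}\right)^{2}}{9} \cdot 11 = - \frac{2 \left(1 + \frac{1}{3}\right)^{2}}{9} \cdot 11 = - \frac{2 \left(\frac{4}{3}\right)^{2}}{9} \cdot 11 = \left(- \frac{2}{9}\right) \frac{16}{9} \cdot 11 = \left(- \frac{32}{81}\right) 11 = - \frac{352}{81}$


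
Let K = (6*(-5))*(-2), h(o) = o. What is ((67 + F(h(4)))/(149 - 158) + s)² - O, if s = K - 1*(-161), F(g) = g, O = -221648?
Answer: 21632212/81 ≈ 2.6706e+5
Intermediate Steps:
K = 60 (K = -30*(-2) = 60)
s = 221 (s = 60 - 1*(-161) = 60 + 161 = 221)
((67 + F(h(4)))/(149 - 158) + s)² - O = ((67 + 4)/(149 - 158) + 221)² - 1*(-221648) = (71/(-9) + 221)² + 221648 = (71*(-⅑) + 221)² + 221648 = (-71/9 + 221)² + 221648 = (1918/9)² + 221648 = 3678724/81 + 221648 = 21632212/81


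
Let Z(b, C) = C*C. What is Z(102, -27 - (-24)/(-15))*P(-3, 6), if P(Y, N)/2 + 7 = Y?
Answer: -81796/5 ≈ -16359.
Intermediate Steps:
P(Y, N) = -14 + 2*Y
Z(b, C) = C**2
Z(102, -27 - (-24)/(-15))*P(-3, 6) = (-27 - (-24)/(-15))**2*(-14 + 2*(-3)) = (-27 - (-24)*(-1)/15)**2*(-14 - 6) = (-27 - 1*8/5)**2*(-20) = (-27 - 8/5)**2*(-20) = (-143/5)**2*(-20) = (20449/25)*(-20) = -81796/5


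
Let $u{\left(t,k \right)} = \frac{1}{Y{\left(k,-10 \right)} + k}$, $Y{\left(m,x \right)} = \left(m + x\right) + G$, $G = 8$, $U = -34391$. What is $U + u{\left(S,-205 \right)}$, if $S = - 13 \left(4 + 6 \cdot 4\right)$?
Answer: $- \frac{14169093}{412} \approx -34391.0$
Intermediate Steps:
$Y{\left(m,x \right)} = 8 + m + x$ ($Y{\left(m,x \right)} = \left(m + x\right) + 8 = 8 + m + x$)
$S = -364$ ($S = - 13 \left(4 + 24\right) = \left(-13\right) 28 = -364$)
$u{\left(t,k \right)} = \frac{1}{-2 + 2 k}$ ($u{\left(t,k \right)} = \frac{1}{\left(8 + k - 10\right) + k} = \frac{1}{\left(-2 + k\right) + k} = \frac{1}{-2 + 2 k}$)
$U + u{\left(S,-205 \right)} = -34391 + \frac{1}{2 \left(-1 - 205\right)} = -34391 + \frac{1}{2 \left(-206\right)} = -34391 + \frac{1}{2} \left(- \frac{1}{206}\right) = -34391 - \frac{1}{412} = - \frac{14169093}{412}$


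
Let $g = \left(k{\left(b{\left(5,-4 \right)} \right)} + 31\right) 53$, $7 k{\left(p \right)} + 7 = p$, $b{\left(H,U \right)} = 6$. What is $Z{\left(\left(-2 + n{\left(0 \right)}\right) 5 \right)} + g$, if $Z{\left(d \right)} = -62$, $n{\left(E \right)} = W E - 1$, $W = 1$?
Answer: $\frac{11014}{7} \approx 1573.4$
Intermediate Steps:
$n{\left(E \right)} = -1 + E$ ($n{\left(E \right)} = 1 E - 1 = E - 1 = -1 + E$)
$k{\left(p \right)} = -1 + \frac{p}{7}$
$g = \frac{11448}{7}$ ($g = \left(\left(-1 + \frac{1}{7} \cdot 6\right) + 31\right) 53 = \left(\left(-1 + \frac{6}{7}\right) + 31\right) 53 = \left(- \frac{1}{7} + 31\right) 53 = \frac{216}{7} \cdot 53 = \frac{11448}{7} \approx 1635.4$)
$Z{\left(\left(-2 + n{\left(0 \right)}\right) 5 \right)} + g = -62 + \frac{11448}{7} = \frac{11014}{7}$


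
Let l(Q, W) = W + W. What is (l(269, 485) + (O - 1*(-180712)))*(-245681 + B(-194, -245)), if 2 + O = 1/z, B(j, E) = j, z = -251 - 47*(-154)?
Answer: -312113272835875/6987 ≈ -4.4671e+10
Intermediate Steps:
z = 6987 (z = -251 + 7238 = 6987)
O = -13973/6987 (O = -2 + 1/6987 = -13973/6987 ≈ -1.9999)
l(Q, W) = 2*W
(l(269, 485) + (O - 1*(-180712)))*(-245681 + B(-194, -245)) = (2*485 + (-13973/6987 - 1*(-180712)))*(-245681 - 194) = (970 + (-13973/6987 + 180712))*(-245875) = (970 + 1262620771/6987)*(-245875) = (1269398161/6987)*(-245875) = -312113272835875/6987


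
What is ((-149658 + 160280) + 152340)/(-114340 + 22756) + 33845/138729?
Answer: -3251315803/2117559456 ≈ -1.5354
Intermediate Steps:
((-149658 + 160280) + 152340)/(-114340 + 22756) + 33845/138729 = (10622 + 152340)/(-91584) + 33845*(1/138729) = 162962*(-1/91584) + 33845/138729 = -81481/45792 + 33845/138729 = -3251315803/2117559456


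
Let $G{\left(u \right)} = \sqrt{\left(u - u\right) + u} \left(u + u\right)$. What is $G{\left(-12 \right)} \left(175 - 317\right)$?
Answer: $6816 i \sqrt{3} \approx 11806.0 i$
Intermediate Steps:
$G{\left(u \right)} = 2 u^{\frac{3}{2}}$ ($G{\left(u \right)} = \sqrt{0 + u} 2 u = \sqrt{u} 2 u = 2 u^{\frac{3}{2}}$)
$G{\left(-12 \right)} \left(175 - 317\right) = 2 \left(-12\right)^{\frac{3}{2}} \left(175 - 317\right) = 2 \left(- 24 i \sqrt{3}\right) \left(-142\right) = - 48 i \sqrt{3} \left(-142\right) = 6816 i \sqrt{3}$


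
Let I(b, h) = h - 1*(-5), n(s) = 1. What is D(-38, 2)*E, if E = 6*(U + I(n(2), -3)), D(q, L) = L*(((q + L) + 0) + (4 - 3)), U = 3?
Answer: -2100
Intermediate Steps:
I(b, h) = 5 + h (I(b, h) = h + 5 = 5 + h)
D(q, L) = L*(1 + L + q) (D(q, L) = L*(((L + q) + 0) + 1) = L*((L + q) + 1) = L*(1 + L + q))
E = 30 (E = 6*(3 + (5 - 3)) = 6*(3 + 2) = 6*5 = 30)
D(-38, 2)*E = (2*(1 + 2 - 38))*30 = (2*(-35))*30 = -70*30 = -2100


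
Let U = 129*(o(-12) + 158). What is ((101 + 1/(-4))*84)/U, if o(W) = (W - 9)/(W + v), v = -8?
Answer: 56420/136783 ≈ 0.41248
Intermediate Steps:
o(W) = (-9 + W)/(-8 + W) (o(W) = (W - 9)/(W - 8) = (-9 + W)/(-8 + W))
U = 410349/20 (U = 129*((-9 - 12)/(-8 - 12) + 158) = 129*(-21/(-20) + 158) = 129*(-1/20*(-21) + 158) = 129*(21/20 + 158) = 129*(3181/20) = 410349/20 ≈ 20517.)
((101 + 1/(-4))*84)/U = ((101 + 1/(-4))*84)/(410349/20) = ((101 - 1/4)*84)*(20/410349) = ((403/4)*84)*(20/410349) = 8463*(20/410349) = 56420/136783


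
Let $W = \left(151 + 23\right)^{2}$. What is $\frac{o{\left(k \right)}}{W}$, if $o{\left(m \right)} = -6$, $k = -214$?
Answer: $- \frac{1}{5046} \approx -0.00019818$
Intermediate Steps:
$W = 30276$ ($W = 174^{2} = 30276$)
$\frac{o{\left(k \right)}}{W} = - \frac{6}{30276} = \left(-6\right) \frac{1}{30276} = - \frac{1}{5046}$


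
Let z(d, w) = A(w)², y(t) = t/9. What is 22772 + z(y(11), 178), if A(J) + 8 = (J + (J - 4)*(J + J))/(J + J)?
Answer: 201977/4 ≈ 50494.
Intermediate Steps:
y(t) = t/9 (y(t) = t*(⅑) = t/9)
A(J) = -8 + (J + 2*J*(-4 + J))/(2*J) (A(J) = -8 + (J + (J - 4)*(J + J))/(J + J) = -8 + (J + (-4 + J)*(2*J))/((2*J)) = -8 + (J + 2*J*(-4 + J))*(1/(2*J)) = -8 + (J + 2*J*(-4 + J))/(2*J))
z(d, w) = (-23/2 + w)²
22772 + z(y(11), 178) = 22772 + (-23 + 2*178)²/4 = 22772 + (-23 + 356)²/4 = 22772 + (¼)*333² = 22772 + (¼)*110889 = 22772 + 110889/4 = 201977/4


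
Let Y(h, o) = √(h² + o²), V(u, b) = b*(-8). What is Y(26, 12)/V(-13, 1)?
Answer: -√205/4 ≈ -3.5795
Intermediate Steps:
V(u, b) = -8*b
Y(26, 12)/V(-13, 1) = √(26² + 12²)/((-8*1)) = √(676 + 144)/(-8) = √820*(-⅛) = (2*√205)*(-⅛) = -√205/4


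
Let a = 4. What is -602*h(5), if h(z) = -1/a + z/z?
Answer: -903/2 ≈ -451.50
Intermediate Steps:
h(z) = ¾ (h(z) = -1/4 + z/z = -1*¼ + 1 = -¼ + 1 = ¾)
-602*h(5) = -602*¾ = -903/2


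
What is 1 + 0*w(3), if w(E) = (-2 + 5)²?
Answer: 1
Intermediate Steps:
w(E) = 9 (w(E) = 3² = 9)
1 + 0*w(3) = 1 + 0*9 = 1 + 0 = 1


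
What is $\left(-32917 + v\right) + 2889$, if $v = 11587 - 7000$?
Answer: $-25441$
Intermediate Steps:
$v = 4587$ ($v = 11587 - 7000 = 4587$)
$\left(-32917 + v\right) + 2889 = \left(-32917 + 4587\right) + 2889 = -28330 + 2889 = -25441$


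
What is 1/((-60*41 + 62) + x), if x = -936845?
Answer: -1/939243 ≈ -1.0647e-6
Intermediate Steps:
1/((-60*41 + 62) + x) = 1/((-60*41 + 62) - 936845) = 1/((-2460 + 62) - 936845) = 1/(-2398 - 936845) = 1/(-939243) = -1/939243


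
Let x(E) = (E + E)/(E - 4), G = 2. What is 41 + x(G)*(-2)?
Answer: 45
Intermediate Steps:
x(E) = 2*E/(-4 + E) (x(E) = (2*E)/(-4 + E) = 2*E/(-4 + E))
41 + x(G)*(-2) = 41 + (2*2/(-4 + 2))*(-2) = 41 + (2*2/(-2))*(-2) = 41 + (2*2*(-½))*(-2) = 41 - 2*(-2) = 41 + 4 = 45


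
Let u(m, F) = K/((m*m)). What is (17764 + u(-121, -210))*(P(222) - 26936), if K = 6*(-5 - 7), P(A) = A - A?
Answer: -7005586314272/14641 ≈ -4.7849e+8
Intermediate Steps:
P(A) = 0
K = -72 (K = 6*(-12) = -72)
u(m, F) = -72/m**2
(17764 + u(-121, -210))*(P(222) - 26936) = (17764 - 72/(-121)**2)*(0 - 26936) = (17764 - 72*1/14641)*(-26936) = (17764 - 72/14641)*(-26936) = (260082652/14641)*(-26936) = -7005586314272/14641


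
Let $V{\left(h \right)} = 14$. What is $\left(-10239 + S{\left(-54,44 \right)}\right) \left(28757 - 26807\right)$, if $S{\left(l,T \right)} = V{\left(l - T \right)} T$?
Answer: $-18764850$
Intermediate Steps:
$S{\left(l,T \right)} = 14 T$
$\left(-10239 + S{\left(-54,44 \right)}\right) \left(28757 - 26807\right) = \left(-10239 + 14 \cdot 44\right) \left(28757 - 26807\right) = \left(-10239 + 616\right) 1950 = \left(-9623\right) 1950 = -18764850$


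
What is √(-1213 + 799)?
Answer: 3*I*√46 ≈ 20.347*I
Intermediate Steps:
√(-1213 + 799) = √(-414) = 3*I*√46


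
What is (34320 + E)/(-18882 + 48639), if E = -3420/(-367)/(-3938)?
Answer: 8266806550/7167697537 ≈ 1.1533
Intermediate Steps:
E = -1710/722623 (E = -3420*(-1/367)*(-1/3938) = (3420/367)*(-1/3938) = -1710/722623 ≈ -0.0023664)
(34320 + E)/(-18882 + 48639) = (34320 - 1710/722623)/(-18882 + 48639) = (24800419650/722623)/29757 = (24800419650/722623)*(1/29757) = 8266806550/7167697537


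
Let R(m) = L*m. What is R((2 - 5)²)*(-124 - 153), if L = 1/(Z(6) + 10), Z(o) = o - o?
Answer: -2493/10 ≈ -249.30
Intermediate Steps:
Z(o) = 0
L = ⅒ (L = 1/(0 + 10) = 1/10 = ⅒ ≈ 0.10000)
R(m) = m/10
R((2 - 5)²)*(-124 - 153) = ((2 - 5)²/10)*(-124 - 153) = ((⅒)*(-3)²)*(-277) = ((⅒)*9)*(-277) = (9/10)*(-277) = -2493/10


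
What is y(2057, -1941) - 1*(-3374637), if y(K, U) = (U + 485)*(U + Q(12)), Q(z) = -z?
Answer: 6218205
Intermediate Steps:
y(K, U) = (-12 + U)*(485 + U) (y(K, U) = (U + 485)*(U - 1*12) = (485 + U)*(U - 12) = (485 + U)*(-12 + U) = (-12 + U)*(485 + U))
y(2057, -1941) - 1*(-3374637) = (-5820 + (-1941)² + 473*(-1941)) - 1*(-3374637) = (-5820 + 3767481 - 918093) + 3374637 = 2843568 + 3374637 = 6218205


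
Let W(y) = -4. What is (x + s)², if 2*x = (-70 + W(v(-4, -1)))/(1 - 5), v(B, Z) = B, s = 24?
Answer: 17689/16 ≈ 1105.6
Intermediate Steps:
x = 37/4 (x = ((-70 - 4)/(1 - 5))/2 = (-74/(-4))/2 = (-74*(-¼))/2 = (½)*(37/2) = 37/4 ≈ 9.2500)
(x + s)² = (37/4 + 24)² = (133/4)² = 17689/16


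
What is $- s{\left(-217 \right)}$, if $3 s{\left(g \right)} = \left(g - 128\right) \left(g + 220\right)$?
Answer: $345$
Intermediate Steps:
$s{\left(g \right)} = \frac{\left(-128 + g\right) \left(220 + g\right)}{3}$ ($s{\left(g \right)} = \frac{\left(g - 128\right) \left(g + 220\right)}{3} = \frac{\left(-128 + g\right) \left(220 + g\right)}{3}$)
$- s{\left(-217 \right)} = - (- \frac{28160}{3} + \frac{\left(-217\right)^{2}}{3} + \frac{92}{3} \left(-217\right)) = - (- \frac{28160}{3} + \frac{1}{3} \cdot 47089 - \frac{19964}{3}) = - (- \frac{28160}{3} + \frac{47089}{3} - \frac{19964}{3}) = \left(-1\right) \left(-345\right) = 345$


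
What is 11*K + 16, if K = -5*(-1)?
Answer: 71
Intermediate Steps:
K = 5
11*K + 16 = 11*5 + 16 = 55 + 16 = 71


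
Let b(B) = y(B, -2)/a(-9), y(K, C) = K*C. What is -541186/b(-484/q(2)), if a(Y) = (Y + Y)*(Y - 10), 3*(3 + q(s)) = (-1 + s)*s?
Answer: 107966607/242 ≈ 4.4614e+5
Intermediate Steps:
q(s) = -3 + s*(-1 + s)/3 (q(s) = -3 + ((-1 + s)*s)/3 = -3 + (s*(-1 + s))/3 = -3 + s*(-1 + s)/3)
y(K, C) = C*K
a(Y) = 2*Y*(-10 + Y) (a(Y) = (2*Y)*(-10 + Y) = 2*Y*(-10 + Y))
b(B) = -B/171 (b(B) = (-2*B)/((2*(-9)*(-10 - 9))) = (-2*B)/((2*(-9)*(-19))) = -2*B/342 = -2*B*(1/342) = -B/171)
-541186/b(-484/q(2)) = -541186/((-(-484)/(171*(-3 - ⅓*2 + (⅓)*2²)))) = -541186/((-(-484)/(171*(-3 - ⅔ + (⅓)*4)))) = -541186/((-(-484)/(171*(-3 - ⅔ + 4/3)))) = -541186/((-(-484)/(171*(-7/3)))) = -541186/((-(-484)*(-3)/(171*7))) = -541186/((-1/171*1452/7)) = -541186/(-484/399) = -541186*(-399/484) = 107966607/242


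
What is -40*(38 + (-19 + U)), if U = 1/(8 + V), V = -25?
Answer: -12880/17 ≈ -757.65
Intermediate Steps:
U = -1/17 (U = 1/(8 - 25) = 1/(-17) = -1/17 ≈ -0.058824)
-40*(38 + (-19 + U)) = -40*(38 + (-19 - 1/17)) = -40*(38 - 324/17) = -40*322/17 = -12880/17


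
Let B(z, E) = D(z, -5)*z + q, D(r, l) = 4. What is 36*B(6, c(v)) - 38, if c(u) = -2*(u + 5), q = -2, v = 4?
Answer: 754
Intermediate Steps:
c(u) = -10 - 2*u (c(u) = -2*(5 + u) = -10 - 2*u)
B(z, E) = -2 + 4*z (B(z, E) = 4*z - 2 = -2 + 4*z)
36*B(6, c(v)) - 38 = 36*(-2 + 4*6) - 38 = 36*(-2 + 24) - 38 = 36*22 - 38 = 792 - 38 = 754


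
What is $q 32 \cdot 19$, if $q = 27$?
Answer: $16416$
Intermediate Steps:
$q 32 \cdot 19 = 27 \cdot 32 \cdot 19 = 864 \cdot 19 = 16416$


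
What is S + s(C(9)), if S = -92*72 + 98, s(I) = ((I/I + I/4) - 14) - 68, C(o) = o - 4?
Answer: -26423/4 ≈ -6605.8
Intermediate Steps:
C(o) = -4 + o
s(I) = -81 + I/4 (s(I) = ((1 + I*(¼)) - 14) - 68 = ((1 + I/4) - 14) - 68 = (-13 + I/4) - 68 = -81 + I/4)
S = -6526 (S = -6624 + 98 = -6526)
S + s(C(9)) = -6526 + (-81 + (-4 + 9)/4) = -6526 + (-81 + (¼)*5) = -6526 + (-81 + 5/4) = -6526 - 319/4 = -26423/4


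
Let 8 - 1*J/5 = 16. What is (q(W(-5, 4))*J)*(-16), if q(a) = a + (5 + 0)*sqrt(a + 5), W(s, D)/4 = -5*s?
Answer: 64000 + 3200*sqrt(105) ≈ 96790.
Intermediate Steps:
J = -40 (J = 40 - 5*16 = 40 - 80 = -40)
W(s, D) = -20*s (W(s, D) = 4*(-5*s) = -20*s)
q(a) = a + 5*sqrt(5 + a)
(q(W(-5, 4))*J)*(-16) = ((-20*(-5) + 5*sqrt(5 - 20*(-5)))*(-40))*(-16) = ((100 + 5*sqrt(5 + 100))*(-40))*(-16) = ((100 + 5*sqrt(105))*(-40))*(-16) = (-4000 - 200*sqrt(105))*(-16) = 64000 + 3200*sqrt(105)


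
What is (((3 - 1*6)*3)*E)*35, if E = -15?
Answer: 4725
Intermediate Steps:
(((3 - 1*6)*3)*E)*35 = (((3 - 1*6)*3)*(-15))*35 = (((3 - 6)*3)*(-15))*35 = (-3*3*(-15))*35 = -9*(-15)*35 = 135*35 = 4725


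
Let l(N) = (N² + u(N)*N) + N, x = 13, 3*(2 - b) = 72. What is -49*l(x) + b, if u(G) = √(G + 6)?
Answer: -8940 - 637*√19 ≈ -11717.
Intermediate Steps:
u(G) = √(6 + G)
b = -22 (b = 2 - ⅓*72 = 2 - 24 = -22)
l(N) = N + N² + N*√(6 + N) (l(N) = (N² + √(6 + N)*N) + N = (N² + N*√(6 + N)) + N = N + N² + N*√(6 + N))
-49*l(x) + b = -637*(1 + 13 + √(6 + 13)) - 22 = -637*(1 + 13 + √19) - 22 = -637*(14 + √19) - 22 = -49*(182 + 13*√19) - 22 = (-8918 - 637*√19) - 22 = -8940 - 637*√19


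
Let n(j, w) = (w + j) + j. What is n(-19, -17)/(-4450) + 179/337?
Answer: 163017/299930 ≈ 0.54352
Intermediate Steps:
n(j, w) = w + 2*j (n(j, w) = (j + w) + j = w + 2*j)
n(-19, -17)/(-4450) + 179/337 = (-17 + 2*(-19))/(-4450) + 179/337 = (-17 - 38)*(-1/4450) + 179*(1/337) = -55*(-1/4450) + 179/337 = 11/890 + 179/337 = 163017/299930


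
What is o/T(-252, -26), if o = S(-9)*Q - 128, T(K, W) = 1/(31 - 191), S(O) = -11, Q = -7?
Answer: 8160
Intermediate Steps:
T(K, W) = -1/160 (T(K, W) = 1/(-160) = -1/160)
o = -51 (o = -11*(-7) - 128 = 77 - 128 = -51)
o/T(-252, -26) = -51/(-1/160) = -51*(-160) = 8160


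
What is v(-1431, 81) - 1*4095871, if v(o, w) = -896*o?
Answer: -2813695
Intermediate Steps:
v(-1431, 81) - 1*4095871 = -896*(-1431) - 1*4095871 = 1282176 - 4095871 = -2813695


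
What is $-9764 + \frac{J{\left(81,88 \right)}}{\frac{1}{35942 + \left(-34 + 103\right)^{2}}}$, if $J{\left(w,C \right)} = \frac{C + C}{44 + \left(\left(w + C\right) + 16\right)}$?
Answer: $\frac{4927772}{229} \approx 21519.0$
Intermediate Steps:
$J{\left(w,C \right)} = \frac{2 C}{60 + C + w}$ ($J{\left(w,C \right)} = \frac{2 C}{44 + \left(\left(C + w\right) + 16\right)} = \frac{2 C}{44 + \left(16 + C + w\right)} = \frac{2 C}{60 + C + w}$)
$-9764 + \frac{J{\left(81,88 \right)}}{\frac{1}{35942 + \left(-34 + 103\right)^{2}}} = -9764 + \frac{2 \cdot 88 \frac{1}{60 + 88 + 81}}{\frac{1}{35942 + \left(-34 + 103\right)^{2}}} = -9764 + \frac{2 \cdot 88 \cdot \frac{1}{229}}{\frac{1}{35942 + 69^{2}}} = -9764 + \frac{2 \cdot 88 \cdot \frac{1}{229}}{\frac{1}{35942 + 4761}} = -9764 + \frac{176}{229 \cdot \frac{1}{40703}} = -9764 + \frac{176 \frac{1}{\frac{1}{40703}}}{229} = -9764 + \frac{176}{229} \cdot 40703 = -9764 + \frac{7163728}{229} = \frac{4927772}{229}$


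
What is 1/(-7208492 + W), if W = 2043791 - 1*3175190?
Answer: -1/8339891 ≈ -1.1991e-7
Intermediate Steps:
W = -1131399 (W = 2043791 - 3175190 = -1131399)
1/(-7208492 + W) = 1/(-7208492 - 1131399) = 1/(-8339891) = -1/8339891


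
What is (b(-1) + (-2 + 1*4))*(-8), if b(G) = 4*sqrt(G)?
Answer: -16 - 32*I ≈ -16.0 - 32.0*I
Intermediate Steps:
(b(-1) + (-2 + 1*4))*(-8) = (4*sqrt(-1) + (-2 + 1*4))*(-8) = (4*I + (-2 + 4))*(-8) = (4*I + 2)*(-8) = (2 + 4*I)*(-8) = -16 - 32*I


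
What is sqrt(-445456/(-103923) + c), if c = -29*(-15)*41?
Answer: sqrt(2378569302563)/11547 ≈ 133.56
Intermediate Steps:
c = 17835 (c = 435*41 = 17835)
sqrt(-445456/(-103923) + c) = sqrt(-445456/(-103923) + 17835) = sqrt(-445456*(-1/103923) + 17835) = sqrt(445456/103923 + 17835) = sqrt(1853912161/103923) = sqrt(2378569302563)/11547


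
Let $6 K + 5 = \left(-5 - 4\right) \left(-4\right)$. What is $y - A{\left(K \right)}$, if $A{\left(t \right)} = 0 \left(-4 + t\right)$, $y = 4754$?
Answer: $4754$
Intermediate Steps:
$K = \frac{31}{6}$ ($K = - \frac{5}{6} + \frac{\left(-5 - 4\right) \left(-4\right)}{6} = - \frac{5}{6} + \frac{\left(-9\right) \left(-4\right)}{6} = - \frac{5}{6} + \frac{1}{6} \cdot 36 = - \frac{5}{6} + 6 = \frac{31}{6} \approx 5.1667$)
$A{\left(t \right)} = 0$
$y - A{\left(K \right)} = 4754 - 0 = 4754 + 0 = 4754$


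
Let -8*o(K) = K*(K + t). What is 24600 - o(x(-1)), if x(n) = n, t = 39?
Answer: 98381/4 ≈ 24595.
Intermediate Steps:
o(K) = -K*(39 + K)/8 (o(K) = -K*(K + 39)/8 = -K*(39 + K)/8)
24600 - o(x(-1)) = 24600 - (-1)*(-1)*(39 - 1)/8 = 24600 - (-1)*(-1)*38/8 = 24600 - 1*19/4 = 24600 - 19/4 = 98381/4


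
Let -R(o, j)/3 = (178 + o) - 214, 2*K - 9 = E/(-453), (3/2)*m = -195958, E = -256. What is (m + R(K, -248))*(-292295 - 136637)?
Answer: 25365705144878/453 ≈ 5.5995e+10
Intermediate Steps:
m = -391916/3 (m = (⅔)*(-195958) = -391916/3 ≈ -1.3064e+5)
K = 4333/906 (K = 9/2 + (-256/(-453))/2 = 9/2 + (-256*(-1/453))/2 = 9/2 + (½)*(256/453) = 9/2 + 128/453 = 4333/906 ≈ 4.7826)
R(o, j) = 108 - 3*o (R(o, j) = -3*((178 + o) - 214) = -3*(-36 + o) = 108 - 3*o)
(m + R(K, -248))*(-292295 - 136637) = (-391916/3 + (108 - 3*4333/906))*(-292295 - 136637) = (-391916/3 + (108 - 4333/302))*(-428932) = (-391916/3 + 28283/302)*(-428932) = -118273783/906*(-428932) = 25365705144878/453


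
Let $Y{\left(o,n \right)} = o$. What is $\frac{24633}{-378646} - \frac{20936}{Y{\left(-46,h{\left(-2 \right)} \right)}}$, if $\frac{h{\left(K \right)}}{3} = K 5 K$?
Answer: $\frac{3963099769}{8708858} \approx 455.07$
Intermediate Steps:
$h{\left(K \right)} = 15 K^{2}$ ($h{\left(K \right)} = 3 K 5 K = 3 \cdot 5 K K = 3 \cdot 5 K^{2} = 15 K^{2}$)
$\frac{24633}{-378646} - \frac{20936}{Y{\left(-46,h{\left(-2 \right)} \right)}} = \frac{24633}{-378646} - \frac{20936}{-46} = 24633 \left(- \frac{1}{378646}\right) - - \frac{10468}{23} = - \frac{24633}{378646} + \frac{10468}{23} = \frac{3963099769}{8708858}$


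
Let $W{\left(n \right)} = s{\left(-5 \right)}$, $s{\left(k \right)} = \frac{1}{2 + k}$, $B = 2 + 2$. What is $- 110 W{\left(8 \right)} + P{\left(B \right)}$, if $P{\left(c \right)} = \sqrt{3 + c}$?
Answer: $\frac{110}{3} + \sqrt{7} \approx 39.312$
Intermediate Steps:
$B = 4$
$W{\left(n \right)} = - \frac{1}{3}$ ($W{\left(n \right)} = \frac{1}{2 - 5} = \frac{1}{-3} = - \frac{1}{3}$)
$- 110 W{\left(8 \right)} + P{\left(B \right)} = \left(-110\right) \left(- \frac{1}{3}\right) + \sqrt{3 + 4} = \frac{110}{3} + \sqrt{7}$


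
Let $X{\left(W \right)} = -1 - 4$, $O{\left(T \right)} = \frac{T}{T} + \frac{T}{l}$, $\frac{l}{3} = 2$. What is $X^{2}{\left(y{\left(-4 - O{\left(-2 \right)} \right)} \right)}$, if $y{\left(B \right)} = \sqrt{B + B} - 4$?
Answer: $25$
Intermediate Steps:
$l = 6$ ($l = 3 \cdot 2 = 6$)
$O{\left(T \right)} = 1 + \frac{T}{6}$ ($O{\left(T \right)} = \frac{T}{T} + \frac{T}{6} = 1 + T \frac{1}{6} = 1 + \frac{T}{6}$)
$y{\left(B \right)} = -4 + \sqrt{2} \sqrt{B}$ ($y{\left(B \right)} = \sqrt{2 B} - 4 = \sqrt{2} \sqrt{B} - 4 = -4 + \sqrt{2} \sqrt{B}$)
$X{\left(W \right)} = -5$ ($X{\left(W \right)} = -1 - 4 = -5$)
$X^{2}{\left(y{\left(-4 - O{\left(-2 \right)} \right)} \right)} = \left(-5\right)^{2} = 25$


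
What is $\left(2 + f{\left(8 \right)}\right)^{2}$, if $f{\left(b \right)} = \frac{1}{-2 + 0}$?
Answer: $\frac{9}{4} \approx 2.25$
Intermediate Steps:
$f{\left(b \right)} = - \frac{1}{2}$ ($f{\left(b \right)} = \frac{1}{-2} = - \frac{1}{2}$)
$\left(2 + f{\left(8 \right)}\right)^{2} = \left(2 - \frac{1}{2}\right)^{2} = \left(\frac{3}{2}\right)^{2} = \frac{9}{4}$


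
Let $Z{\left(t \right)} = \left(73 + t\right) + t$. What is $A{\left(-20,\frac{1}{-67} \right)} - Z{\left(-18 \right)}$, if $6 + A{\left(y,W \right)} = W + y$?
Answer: $- \frac{4222}{67} \approx -63.015$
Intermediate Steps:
$A{\left(y,W \right)} = -6 + W + y$ ($A{\left(y,W \right)} = -6 + \left(W + y\right) = -6 + W + y$)
$Z{\left(t \right)} = 73 + 2 t$
$A{\left(-20,\frac{1}{-67} \right)} - Z{\left(-18 \right)} = \left(-6 + \frac{1}{-67} - 20\right) - \left(73 + 2 \left(-18\right)\right) = \left(-6 - \frac{1}{67} - 20\right) - \left(73 - 36\right) = - \frac{1743}{67} - 37 = - \frac{4222}{67}$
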